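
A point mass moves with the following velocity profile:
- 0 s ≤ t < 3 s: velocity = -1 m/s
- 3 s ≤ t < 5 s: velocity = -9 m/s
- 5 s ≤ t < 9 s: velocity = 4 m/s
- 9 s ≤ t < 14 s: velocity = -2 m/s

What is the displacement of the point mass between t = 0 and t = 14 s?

-15 m

Displacement is the signed area under the v-t curve.
0–3 s: -1 × 3 = -3 m
3–5 s: -9 × 2 = -18 m
5–9 s: 4 × 4 = 16 m
9–14 s: -2 × 5 = -10 m
Net displacement = -15 m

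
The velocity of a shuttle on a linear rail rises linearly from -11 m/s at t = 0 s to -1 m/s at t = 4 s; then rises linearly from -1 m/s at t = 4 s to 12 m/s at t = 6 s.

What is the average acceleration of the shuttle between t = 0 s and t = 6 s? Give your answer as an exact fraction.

23/6 m/s²

Average acceleration = Δv/Δt = (12 − -11)/(6 − 0) = 23/6 m/s².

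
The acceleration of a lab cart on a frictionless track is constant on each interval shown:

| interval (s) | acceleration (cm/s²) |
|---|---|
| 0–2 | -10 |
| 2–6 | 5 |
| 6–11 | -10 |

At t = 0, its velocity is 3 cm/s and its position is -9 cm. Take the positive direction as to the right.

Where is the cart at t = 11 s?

-161 cm

On each constant-a segment, Δv = aΔt and Δx = v₀Δt + ½aΔt²; chain segment to segment.
0–2 s: v starts 3 cm/s; Δx = 3·2 + ½·-10·2² = -14 cm; v ends -17 cm/s.
2–6 s: v starts -17 cm/s; Δx = -17·4 + ½·5·4² = -28 cm; v ends 3 cm/s.
6–11 s: v starts 3 cm/s; Δx = 3·5 + ½·-10·5² = -110 cm; v ends -47 cm/s.
x(11) = -9 + Σ Δx = -161 cm.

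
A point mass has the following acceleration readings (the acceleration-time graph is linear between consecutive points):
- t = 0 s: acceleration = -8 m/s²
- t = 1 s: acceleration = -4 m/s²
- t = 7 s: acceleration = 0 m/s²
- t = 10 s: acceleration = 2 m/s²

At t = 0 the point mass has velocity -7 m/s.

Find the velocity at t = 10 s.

Δv equals the area under the a-t graph; then v = v₀ + Δv.
0–1 s: ½(-8 + -4)(1) = -6 m/s
1–7 s: ½(-4 + 0)(6) = -12 m/s
7–10 s: ½(0 + 2)(3) = 3 m/s
Δv = -15 m/s, so v(10) = -7 + (-15) = -22 m/s.

-22 m/s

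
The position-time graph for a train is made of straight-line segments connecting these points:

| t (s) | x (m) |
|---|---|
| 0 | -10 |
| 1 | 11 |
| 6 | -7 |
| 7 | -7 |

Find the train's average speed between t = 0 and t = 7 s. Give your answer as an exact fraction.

Average speed = (total path length)/(elapsed time); on a piecewise-linear x-t graph the path length is Σ|Δx|.
0–1 s: |Δx| = |11 − -10| = 21 m
1–6 s: |Δx| = |-7 − 11| = 18 m
6–7 s: |Δx| = |-7 − -7| = 0 m
Total path = 39 m; average speed = 39/7 = 39/7 m/s.

39/7 m/s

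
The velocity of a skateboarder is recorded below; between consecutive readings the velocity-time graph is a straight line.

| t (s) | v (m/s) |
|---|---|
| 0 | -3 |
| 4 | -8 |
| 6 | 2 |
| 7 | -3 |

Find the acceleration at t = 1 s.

-1.25 m/s²

Acceleration is the slope of the v-t graph on 0–4 s: (-8 − -3)/(4 − 0) = -1.25 m/s².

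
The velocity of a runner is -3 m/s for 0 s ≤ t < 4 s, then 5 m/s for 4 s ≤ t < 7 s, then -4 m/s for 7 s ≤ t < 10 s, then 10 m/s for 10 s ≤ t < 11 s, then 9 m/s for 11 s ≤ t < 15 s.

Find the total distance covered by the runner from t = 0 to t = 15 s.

85 m

Distance (not displacement) is the total path length: add the absolute areas under v-t.
0–4 s: |-3| × 4 = 12 m
4–7 s: |5| × 3 = 15 m
7–10 s: |-4| × 3 = 12 m
10–11 s: |10| × 1 = 10 m
11–15 s: |9| × 4 = 36 m
Total distance = 85 m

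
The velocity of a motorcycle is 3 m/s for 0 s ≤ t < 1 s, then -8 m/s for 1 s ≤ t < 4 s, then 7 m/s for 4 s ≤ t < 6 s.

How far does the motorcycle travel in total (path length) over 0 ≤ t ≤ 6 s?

Total distance travelled is ∫|v| dt — sum the magnitudes of each area piece.
0–1 s: |3| × 1 = 3 m
1–4 s: |-8| × 3 = 24 m
4–6 s: |7| × 2 = 14 m
Total distance = 41 m

41 m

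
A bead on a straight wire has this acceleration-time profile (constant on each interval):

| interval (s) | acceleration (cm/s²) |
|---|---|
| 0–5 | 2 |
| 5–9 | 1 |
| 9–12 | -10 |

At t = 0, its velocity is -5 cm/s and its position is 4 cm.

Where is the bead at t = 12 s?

14 cm

On each constant-a segment, Δv = aΔt and Δx = v₀Δt + ½aΔt²; chain segment to segment.
0–5 s: v starts -5 cm/s; Δx = -5·5 + ½·2·5² = 0 cm; v ends 5 cm/s.
5–9 s: v starts 5 cm/s; Δx = 5·4 + ½·1·4² = 28 cm; v ends 9 cm/s.
9–12 s: v starts 9 cm/s; Δx = 9·3 + ½·-10·3² = -18 cm; v ends -21 cm/s.
x(12) = 4 + Σ Δx = 14 cm.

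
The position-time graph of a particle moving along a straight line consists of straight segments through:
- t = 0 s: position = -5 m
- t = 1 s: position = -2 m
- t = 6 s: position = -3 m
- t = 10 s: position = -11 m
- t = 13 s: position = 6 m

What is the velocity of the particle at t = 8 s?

Velocity is the slope of the x-t graph on 6–10 s: (-11 − -3)/(10 − 6) = -2 m/s.

-2 m/s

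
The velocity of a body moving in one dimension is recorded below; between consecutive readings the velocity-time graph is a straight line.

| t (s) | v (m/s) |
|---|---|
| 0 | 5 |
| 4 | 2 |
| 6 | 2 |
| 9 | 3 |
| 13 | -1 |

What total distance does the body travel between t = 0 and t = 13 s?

30.5 m

Total distance travelled is ∫|v| dt — sum the magnitudes of each area piece.
0–4 s: |½(5 + 2)(4)| = 14 m
4–6 s: |2| × 2 = 4 m
6–9 s: |½(2 + 3)(3)| = 7.5 m
9–13 s: v = 0 at t = 12 s; triangle areas 4.5 + 0.5 = 5 m
Total distance = 30.5 m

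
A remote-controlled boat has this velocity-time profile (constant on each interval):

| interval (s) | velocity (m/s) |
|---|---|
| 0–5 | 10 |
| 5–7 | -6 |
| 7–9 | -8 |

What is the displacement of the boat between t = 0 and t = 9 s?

22 m

Net displacement equals the area under the velocity-time graph (areas below the axis count negative).
0–5 s: 10 × 5 = 50 m
5–7 s: -6 × 2 = -12 m
7–9 s: -8 × 2 = -16 m
Net displacement = 22 m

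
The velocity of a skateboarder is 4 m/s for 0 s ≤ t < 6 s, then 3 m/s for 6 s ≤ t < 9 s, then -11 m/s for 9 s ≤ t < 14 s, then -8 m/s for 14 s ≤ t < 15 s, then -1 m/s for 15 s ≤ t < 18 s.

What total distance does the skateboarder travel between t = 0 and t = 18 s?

Total distance travelled is ∫|v| dt — sum the magnitudes of each area piece.
0–6 s: |4| × 6 = 24 m
6–9 s: |3| × 3 = 9 m
9–14 s: |-11| × 5 = 55 m
14–15 s: |-8| × 1 = 8 m
15–18 s: |-1| × 3 = 3 m
Total distance = 99 m

99 m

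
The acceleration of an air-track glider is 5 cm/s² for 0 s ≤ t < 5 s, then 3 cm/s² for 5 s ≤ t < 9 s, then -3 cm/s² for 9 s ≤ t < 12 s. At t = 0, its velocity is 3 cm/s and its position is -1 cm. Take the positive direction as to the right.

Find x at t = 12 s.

319 cm

On each constant-a segment, Δv = aΔt and Δx = v₀Δt + ½aΔt²; chain segment to segment.
0–5 s: v starts 3 cm/s; Δx = 3·5 + ½·5·5² = 77.5 cm; v ends 28 cm/s.
5–9 s: v starts 28 cm/s; Δx = 28·4 + ½·3·4² = 136 cm; v ends 40 cm/s.
9–12 s: v starts 40 cm/s; Δx = 40·3 + ½·-3·3² = 106.5 cm; v ends 31 cm/s.
x(12) = -1 + Σ Δx = 319 cm.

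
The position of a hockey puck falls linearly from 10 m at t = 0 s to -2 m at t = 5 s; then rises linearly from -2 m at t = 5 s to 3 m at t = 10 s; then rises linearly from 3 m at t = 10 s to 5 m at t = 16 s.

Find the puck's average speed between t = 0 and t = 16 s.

Average speed = (total path length)/(elapsed time); on a piecewise-linear x-t graph the path length is Σ|Δx|.
0–5 s: |Δx| = |-2 − 10| = 12 m
5–10 s: |Δx| = |3 − -2| = 5 m
10–16 s: |Δx| = |5 − 3| = 2 m
Total path = 19 m; average speed = 19/16 = 1.1875 m/s.

1.1875 m/s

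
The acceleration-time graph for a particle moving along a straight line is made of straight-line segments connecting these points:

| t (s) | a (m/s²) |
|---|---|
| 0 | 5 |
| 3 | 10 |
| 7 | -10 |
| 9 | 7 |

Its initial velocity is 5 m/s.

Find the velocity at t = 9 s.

24.5 m/s

Δv equals the area under the a-t graph; then v = v₀ + Δv.
0–3 s: ½(5 + 10)(3) = 22.5 m/s
3–7 s: ½(10 + -10)(4) = 0 m/s
7–9 s: ½(-10 + 7)(2) = -3 m/s
Δv = 19.5 m/s, so v(9) = 5 + (19.5) = 24.5 m/s.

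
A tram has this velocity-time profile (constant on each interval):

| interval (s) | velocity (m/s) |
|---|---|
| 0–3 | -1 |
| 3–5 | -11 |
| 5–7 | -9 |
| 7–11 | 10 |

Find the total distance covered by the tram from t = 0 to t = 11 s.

Total distance travelled is ∫|v| dt — sum the magnitudes of each area piece.
0–3 s: |-1| × 3 = 3 m
3–5 s: |-11| × 2 = 22 m
5–7 s: |-9| × 2 = 18 m
7–11 s: |10| × 4 = 40 m
Total distance = 83 m

83 m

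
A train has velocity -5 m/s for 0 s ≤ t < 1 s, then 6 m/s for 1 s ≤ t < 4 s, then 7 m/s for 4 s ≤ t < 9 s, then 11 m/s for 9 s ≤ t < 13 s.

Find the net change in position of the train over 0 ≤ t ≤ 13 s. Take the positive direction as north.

Displacement is the signed area under the v-t curve.
0–1 s: -5 × 1 = -5 m
1–4 s: 6 × 3 = 18 m
4–9 s: 7 × 5 = 35 m
9–13 s: 11 × 4 = 44 m
Net displacement = 92 m

92 m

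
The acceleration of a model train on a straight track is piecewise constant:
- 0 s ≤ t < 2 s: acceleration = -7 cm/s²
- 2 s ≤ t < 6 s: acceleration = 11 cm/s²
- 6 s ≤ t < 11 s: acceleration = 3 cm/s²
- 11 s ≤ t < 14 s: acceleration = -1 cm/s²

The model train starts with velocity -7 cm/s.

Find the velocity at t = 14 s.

35 cm/s

Δv equals the area under the a-t graph; then v = v₀ + Δv.
0–2 s: -7 × 2 = -14 cm/s
2–6 s: 11 × 4 = 44 cm/s
6–11 s: 3 × 5 = 15 cm/s
11–14 s: -1 × 3 = -3 cm/s
Δv = 42 cm/s, so v(14) = -7 + (42) = 35 cm/s.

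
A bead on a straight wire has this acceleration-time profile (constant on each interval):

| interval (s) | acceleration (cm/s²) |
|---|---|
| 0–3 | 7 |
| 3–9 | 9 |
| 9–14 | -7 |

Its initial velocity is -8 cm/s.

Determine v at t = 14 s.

Δv equals the area under the a-t graph; then v = v₀ + Δv.
0–3 s: 7 × 3 = 21 cm/s
3–9 s: 9 × 6 = 54 cm/s
9–14 s: -7 × 5 = -35 cm/s
Δv = 40 cm/s, so v(14) = -8 + (40) = 32 cm/s.

32 cm/s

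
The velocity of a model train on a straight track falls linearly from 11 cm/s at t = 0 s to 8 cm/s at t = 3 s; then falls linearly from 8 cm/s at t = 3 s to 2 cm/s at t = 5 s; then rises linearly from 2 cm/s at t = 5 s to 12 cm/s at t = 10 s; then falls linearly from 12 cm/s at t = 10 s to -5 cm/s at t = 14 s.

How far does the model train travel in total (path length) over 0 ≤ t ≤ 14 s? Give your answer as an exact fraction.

3175/34 cm

Total distance travelled is ∫|v| dt — sum the magnitudes of each area piece.
0–3 s: |½(11 + 8)(3)| = 28.5 cm
3–5 s: |½(8 + 2)(2)| = 10 cm
5–10 s: |½(2 + 12)(5)| = 35 cm
10–14 s: v = 0 at t = 218/17 s; triangle areas 288/17 + 50/17 = 338/17 cm
Total distance = 3175/34 cm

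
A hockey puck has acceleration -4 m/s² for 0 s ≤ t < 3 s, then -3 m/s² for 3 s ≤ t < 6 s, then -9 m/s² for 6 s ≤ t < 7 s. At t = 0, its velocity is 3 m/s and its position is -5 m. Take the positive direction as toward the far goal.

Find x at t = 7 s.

-77 m

On each constant-a segment, Δv = aΔt and Δx = v₀Δt + ½aΔt²; chain segment to segment.
0–3 s: v starts 3 m/s; Δx = 3·3 + ½·-4·3² = -9 m; v ends -9 m/s.
3–6 s: v starts -9 m/s; Δx = -9·3 + ½·-3·3² = -40.5 m; v ends -18 m/s.
6–7 s: v starts -18 m/s; Δx = -18·1 + ½·-9·1² = -22.5 m; v ends -27 m/s.
x(7) = -5 + Σ Δx = -77 m.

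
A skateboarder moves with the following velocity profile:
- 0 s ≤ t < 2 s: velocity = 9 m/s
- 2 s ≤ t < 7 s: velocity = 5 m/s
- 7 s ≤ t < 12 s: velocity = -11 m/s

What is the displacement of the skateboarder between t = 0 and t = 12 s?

Displacement is the signed area under the v-t curve.
0–2 s: 9 × 2 = 18 m
2–7 s: 5 × 5 = 25 m
7–12 s: -11 × 5 = -55 m
Net displacement = -12 m

-12 m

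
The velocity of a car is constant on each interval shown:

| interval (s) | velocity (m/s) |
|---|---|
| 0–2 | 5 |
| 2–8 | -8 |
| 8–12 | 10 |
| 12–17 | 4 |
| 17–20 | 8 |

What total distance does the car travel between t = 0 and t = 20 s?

Total distance travelled is ∫|v| dt — sum the magnitudes of each area piece.
0–2 s: |5| × 2 = 10 m
2–8 s: |-8| × 6 = 48 m
8–12 s: |10| × 4 = 40 m
12–17 s: |4| × 5 = 20 m
17–20 s: |8| × 3 = 24 m
Total distance = 142 m

142 m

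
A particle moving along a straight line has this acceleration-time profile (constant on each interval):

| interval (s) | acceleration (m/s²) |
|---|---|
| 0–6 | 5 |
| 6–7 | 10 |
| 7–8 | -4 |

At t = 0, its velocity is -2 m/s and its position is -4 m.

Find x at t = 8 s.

On each constant-a segment, Δv = aΔt and Δx = v₀Δt + ½aΔt²; chain segment to segment.
0–6 s: v starts -2 m/s; Δx = -2·6 + ½·5·6² = 78 m; v ends 28 m/s.
6–7 s: v starts 28 m/s; Δx = 28·1 + ½·10·1² = 33 m; v ends 38 m/s.
7–8 s: v starts 38 m/s; Δx = 38·1 + ½·-4·1² = 36 m; v ends 34 m/s.
x(8) = -4 + Σ Δx = 143 m.

143 m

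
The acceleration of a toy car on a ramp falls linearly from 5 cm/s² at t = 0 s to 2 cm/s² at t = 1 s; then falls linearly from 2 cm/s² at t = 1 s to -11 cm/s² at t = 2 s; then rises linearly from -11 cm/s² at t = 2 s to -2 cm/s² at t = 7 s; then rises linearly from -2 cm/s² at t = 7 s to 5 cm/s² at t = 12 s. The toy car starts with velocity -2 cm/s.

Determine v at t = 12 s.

-28 cm/s

Δv equals the area under the a-t graph; then v = v₀ + Δv.
0–1 s: ½(5 + 2)(1) = 3.5 cm/s
1–2 s: ½(2 + -11)(1) = -4.5 cm/s
2–7 s: ½(-11 + -2)(5) = -32.5 cm/s
7–12 s: ½(-2 + 5)(5) = 7.5 cm/s
Δv = -26 cm/s, so v(12) = -2 + (-26) = -28 cm/s.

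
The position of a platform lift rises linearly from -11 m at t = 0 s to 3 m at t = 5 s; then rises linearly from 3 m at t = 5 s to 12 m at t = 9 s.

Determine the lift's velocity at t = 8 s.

Velocity is the slope of the x-t graph on 5–9 s: (12 − 3)/(9 − 5) = 2.25 m/s.

2.25 m/s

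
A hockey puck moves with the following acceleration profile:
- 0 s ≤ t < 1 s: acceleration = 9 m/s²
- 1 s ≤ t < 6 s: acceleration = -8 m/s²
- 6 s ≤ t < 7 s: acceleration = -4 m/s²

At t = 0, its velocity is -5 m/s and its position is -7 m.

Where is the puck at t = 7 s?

-125.5 m

On each constant-a segment, Δv = aΔt and Δx = v₀Δt + ½aΔt²; chain segment to segment.
0–1 s: v starts -5 m/s; Δx = -5·1 + ½·9·1² = -0.5 m; v ends 4 m/s.
1–6 s: v starts 4 m/s; Δx = 4·5 + ½·-8·5² = -80 m; v ends -36 m/s.
6–7 s: v starts -36 m/s; Δx = -36·1 + ½·-4·1² = -38 m; v ends -40 m/s.
x(7) = -7 + Σ Δx = -125.5 m.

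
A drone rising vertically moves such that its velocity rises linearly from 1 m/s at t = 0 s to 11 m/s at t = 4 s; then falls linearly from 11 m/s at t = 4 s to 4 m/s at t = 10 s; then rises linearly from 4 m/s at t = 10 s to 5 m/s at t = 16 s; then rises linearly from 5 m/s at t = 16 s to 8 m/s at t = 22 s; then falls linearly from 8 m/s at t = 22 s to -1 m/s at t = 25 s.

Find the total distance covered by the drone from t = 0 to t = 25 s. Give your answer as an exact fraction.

Total distance travelled is ∫|v| dt — sum the magnitudes of each area piece.
0–4 s: |½(1 + 11)(4)| = 24 m
4–10 s: |½(11 + 4)(6)| = 45 m
10–16 s: |½(4 + 5)(6)| = 27 m
16–22 s: |½(5 + 8)(6)| = 39 m
22–25 s: v = 0 at t = 74/3 s; triangle areas 32/3 + 1/6 = 65/6 m
Total distance = 875/6 m

875/6 m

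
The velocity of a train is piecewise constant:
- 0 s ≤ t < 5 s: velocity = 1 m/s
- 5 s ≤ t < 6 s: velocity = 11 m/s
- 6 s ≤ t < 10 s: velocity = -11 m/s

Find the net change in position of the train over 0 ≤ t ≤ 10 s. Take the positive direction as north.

Displacement is the signed area under the v-t curve.
0–5 s: 1 × 5 = 5 m
5–6 s: 11 × 1 = 11 m
6–10 s: -11 × 4 = -44 m
Net displacement = -28 m

-28 m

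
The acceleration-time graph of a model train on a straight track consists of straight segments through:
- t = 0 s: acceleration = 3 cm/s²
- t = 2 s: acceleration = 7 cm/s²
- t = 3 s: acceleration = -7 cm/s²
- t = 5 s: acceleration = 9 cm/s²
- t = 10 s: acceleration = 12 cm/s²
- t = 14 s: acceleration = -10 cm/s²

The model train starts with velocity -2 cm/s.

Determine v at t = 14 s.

Δv equals the area under the a-t graph; then v = v₀ + Δv.
0–2 s: ½(3 + 7)(2) = 10 cm/s
2–3 s: ½(7 + -7)(1) = 0 cm/s
3–5 s: ½(-7 + 9)(2) = 2 cm/s
5–10 s: ½(9 + 12)(5) = 52.5 cm/s
10–14 s: ½(12 + -10)(4) = 4 cm/s
Δv = 68.5 cm/s, so v(14) = -2 + (68.5) = 66.5 cm/s.

66.5 cm/s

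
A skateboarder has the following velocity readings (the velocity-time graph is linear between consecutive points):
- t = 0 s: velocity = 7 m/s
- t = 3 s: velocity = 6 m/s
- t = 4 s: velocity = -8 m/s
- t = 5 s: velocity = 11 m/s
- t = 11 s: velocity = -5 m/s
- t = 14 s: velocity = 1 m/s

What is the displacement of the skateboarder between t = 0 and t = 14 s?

Net displacement equals the area under the velocity-time graph (areas below the axis count negative).
0–3 s: ½(7 + 6)(3) = 19.5 m
3–4 s: ½(6 + -8)(1) = -1 m
4–5 s: ½(-8 + 11)(1) = 1.5 m
5–11 s: ½(11 + -5)(6) = 18 m
11–14 s: ½(-5 + 1)(3) = -6 m
Net displacement = 32 m

32 m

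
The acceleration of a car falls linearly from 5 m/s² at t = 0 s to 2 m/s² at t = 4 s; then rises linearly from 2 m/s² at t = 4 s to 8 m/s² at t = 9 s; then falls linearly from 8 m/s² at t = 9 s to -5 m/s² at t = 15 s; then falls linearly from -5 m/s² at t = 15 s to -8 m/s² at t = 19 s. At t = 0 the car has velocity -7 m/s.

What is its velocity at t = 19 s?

Δv equals the area under the a-t graph; then v = v₀ + Δv.
0–4 s: ½(5 + 2)(4) = 14 m/s
4–9 s: ½(2 + 8)(5) = 25 m/s
9–15 s: ½(8 + -5)(6) = 9 m/s
15–19 s: ½(-5 + -8)(4) = -26 m/s
Δv = 22 m/s, so v(19) = -7 + (22) = 15 m/s.

15 m/s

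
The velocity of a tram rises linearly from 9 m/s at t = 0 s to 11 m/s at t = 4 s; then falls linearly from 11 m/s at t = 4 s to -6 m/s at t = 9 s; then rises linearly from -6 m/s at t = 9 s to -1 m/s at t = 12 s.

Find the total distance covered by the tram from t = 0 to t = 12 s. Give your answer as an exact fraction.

1251/17 m

Total distance travelled is ∫|v| dt — sum the magnitudes of each area piece.
0–4 s: |½(9 + 11)(4)| = 40 m
4–9 s: v = 0 at t = 123/17 s; triangle areas 605/34 + 90/17 = 785/34 m
9–12 s: |½(-6 + -1)(3)| = 10.5 m
Total distance = 1251/17 m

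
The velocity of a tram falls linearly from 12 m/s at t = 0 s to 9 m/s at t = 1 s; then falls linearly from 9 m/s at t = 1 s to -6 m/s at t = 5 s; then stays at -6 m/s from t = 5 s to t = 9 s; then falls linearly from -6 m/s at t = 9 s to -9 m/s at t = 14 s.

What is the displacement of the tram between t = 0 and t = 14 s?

Displacement is the signed area under the v-t curve.
0–1 s: ½(12 + 9)(1) = 10.5 m
1–5 s: ½(9 + -6)(4) = 6 m
5–9 s: -6 × 4 = -24 m
9–14 s: ½(-6 + -9)(5) = -37.5 m
Net displacement = -45 m

-45 m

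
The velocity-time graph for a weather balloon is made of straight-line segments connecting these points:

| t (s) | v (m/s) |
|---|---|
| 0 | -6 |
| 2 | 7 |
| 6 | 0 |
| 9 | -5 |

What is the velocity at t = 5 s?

On 2–6 s the graph is linear from 7 to 0 m/s: v(5) = 7 + (0 − 7)·(5 − 2)/(6 − 2) = 1.75 m/s.

1.75 m/s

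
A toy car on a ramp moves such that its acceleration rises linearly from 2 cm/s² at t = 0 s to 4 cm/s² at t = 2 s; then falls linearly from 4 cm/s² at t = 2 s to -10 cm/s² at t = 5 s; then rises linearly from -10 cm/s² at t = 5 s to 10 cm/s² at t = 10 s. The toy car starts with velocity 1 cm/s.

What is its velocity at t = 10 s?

Δv equals the area under the a-t graph; then v = v₀ + Δv.
0–2 s: ½(2 + 4)(2) = 6 cm/s
2–5 s: ½(4 + -10)(3) = -9 cm/s
5–10 s: ½(-10 + 10)(5) = 0 cm/s
Δv = -3 cm/s, so v(10) = 1 + (-3) = -2 cm/s.

-2 cm/s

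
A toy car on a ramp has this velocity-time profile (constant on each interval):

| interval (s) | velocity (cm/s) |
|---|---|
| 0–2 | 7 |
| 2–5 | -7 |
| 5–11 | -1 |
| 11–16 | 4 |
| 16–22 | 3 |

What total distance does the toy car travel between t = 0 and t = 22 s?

79 cm

Distance (not displacement) is the total path length: add the absolute areas under v-t.
0–2 s: |7| × 2 = 14 cm
2–5 s: |-7| × 3 = 21 cm
5–11 s: |-1| × 6 = 6 cm
11–16 s: |4| × 5 = 20 cm
16–22 s: |3| × 6 = 18 cm
Total distance = 79 cm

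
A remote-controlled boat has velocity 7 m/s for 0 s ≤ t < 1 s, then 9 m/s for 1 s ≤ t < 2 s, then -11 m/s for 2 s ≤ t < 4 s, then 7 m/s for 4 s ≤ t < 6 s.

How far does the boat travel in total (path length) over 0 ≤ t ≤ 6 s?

52 m

Total distance travelled is ∫|v| dt — sum the magnitudes of each area piece.
0–1 s: |7| × 1 = 7 m
1–2 s: |9| × 1 = 9 m
2–4 s: |-11| × 2 = 22 m
4–6 s: |7| × 2 = 14 m
Total distance = 52 m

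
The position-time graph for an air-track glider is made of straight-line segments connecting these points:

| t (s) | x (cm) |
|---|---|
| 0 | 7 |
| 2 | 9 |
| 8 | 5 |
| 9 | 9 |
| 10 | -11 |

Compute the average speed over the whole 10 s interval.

3 cm/s

Average speed = (total path length)/(elapsed time); on a piecewise-linear x-t graph the path length is Σ|Δx|.
0–2 s: |Δx| = |9 − 7| = 2 cm
2–8 s: |Δx| = |5 − 9| = 4 cm
8–9 s: |Δx| = |9 − 5| = 4 cm
9–10 s: |Δx| = |-11 − 9| = 20 cm
Total path = 30 cm; average speed = 30/10 = 3 cm/s.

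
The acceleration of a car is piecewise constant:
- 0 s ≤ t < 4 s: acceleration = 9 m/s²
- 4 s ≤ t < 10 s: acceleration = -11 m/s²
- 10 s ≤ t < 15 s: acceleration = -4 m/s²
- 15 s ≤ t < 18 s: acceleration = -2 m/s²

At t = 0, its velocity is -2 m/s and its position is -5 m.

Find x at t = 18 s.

-310 m

On each constant-a segment, Δv = aΔt and Δx = v₀Δt + ½aΔt²; chain segment to segment.
0–4 s: v starts -2 m/s; Δx = -2·4 + ½·9·4² = 64 m; v ends 34 m/s.
4–10 s: v starts 34 m/s; Δx = 34·6 + ½·-11·6² = 6 m; v ends -32 m/s.
10–15 s: v starts -32 m/s; Δx = -32·5 + ½·-4·5² = -210 m; v ends -52 m/s.
15–18 s: v starts -52 m/s; Δx = -52·3 + ½·-2·3² = -165 m; v ends -58 m/s.
x(18) = -5 + Σ Δx = -310 m.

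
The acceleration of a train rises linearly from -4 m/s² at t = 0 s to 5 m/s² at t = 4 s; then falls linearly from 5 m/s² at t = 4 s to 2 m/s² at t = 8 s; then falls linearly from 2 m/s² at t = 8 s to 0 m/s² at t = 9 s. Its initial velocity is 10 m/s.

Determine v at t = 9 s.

Δv equals the area under the a-t graph; then v = v₀ + Δv.
0–4 s: ½(-4 + 5)(4) = 2 m/s
4–8 s: ½(5 + 2)(4) = 14 m/s
8–9 s: ½(2 + 0)(1) = 1 m/s
Δv = 17 m/s, so v(9) = 10 + (17) = 27 m/s.

27 m/s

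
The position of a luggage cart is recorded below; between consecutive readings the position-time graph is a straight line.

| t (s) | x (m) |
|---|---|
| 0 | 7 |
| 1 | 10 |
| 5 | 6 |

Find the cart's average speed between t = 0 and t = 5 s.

Average speed = (total path length)/(elapsed time); on a piecewise-linear x-t graph the path length is Σ|Δx|.
0–1 s: |Δx| = |10 − 7| = 3 m
1–5 s: |Δx| = |6 − 10| = 4 m
Total path = 7 m; average speed = 7/5 = 1.4 m/s.

1.4 m/s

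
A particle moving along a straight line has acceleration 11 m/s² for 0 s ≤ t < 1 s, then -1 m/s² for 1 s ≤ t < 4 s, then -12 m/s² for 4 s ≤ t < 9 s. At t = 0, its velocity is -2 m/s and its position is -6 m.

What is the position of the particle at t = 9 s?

On each constant-a segment, Δv = aΔt and Δx = v₀Δt + ½aΔt²; chain segment to segment.
0–1 s: v starts -2 m/s; Δx = -2·1 + ½·11·1² = 3.5 m; v ends 9 m/s.
1–4 s: v starts 9 m/s; Δx = 9·3 + ½·-1·3² = 22.5 m; v ends 6 m/s.
4–9 s: v starts 6 m/s; Δx = 6·5 + ½·-12·5² = -120 m; v ends -54 m/s.
x(9) = -6 + Σ Δx = -100 m.

-100 m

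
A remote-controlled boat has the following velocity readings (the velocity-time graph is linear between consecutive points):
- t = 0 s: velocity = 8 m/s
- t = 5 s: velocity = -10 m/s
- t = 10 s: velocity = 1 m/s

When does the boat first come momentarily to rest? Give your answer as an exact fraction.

t = 20/9 s

v changes sign on 0–5 s (from 8 to -10); the graph is linear there, so v = 0 at t = 0 + (-8)·(5 − 0)/(-10 − 8) = 20/9 s.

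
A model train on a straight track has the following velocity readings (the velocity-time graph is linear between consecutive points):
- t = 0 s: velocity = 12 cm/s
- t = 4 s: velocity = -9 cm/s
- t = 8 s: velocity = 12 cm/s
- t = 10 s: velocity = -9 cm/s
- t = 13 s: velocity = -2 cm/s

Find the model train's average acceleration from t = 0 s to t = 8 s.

0 cm/s²

Average acceleration = Δv/Δt = (12 − 12)/(8 − 0) = 0 cm/s².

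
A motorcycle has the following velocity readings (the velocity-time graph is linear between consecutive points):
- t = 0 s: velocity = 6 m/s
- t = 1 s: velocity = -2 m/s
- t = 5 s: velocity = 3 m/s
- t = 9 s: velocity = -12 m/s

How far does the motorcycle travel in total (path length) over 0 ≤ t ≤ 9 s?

28.1 m

Distance (not displacement) is the total path length: add the absolute areas under v-t.
0–1 s: v = 0 at t = 0.75 s; triangle areas 2.25 + 0.25 = 2.5 m
1–5 s: v = 0 at t = 2.6 s; triangle areas 1.6 + 3.6 = 5.2 m
5–9 s: v = 0 at t = 5.8 s; triangle areas 1.2 + 19.2 = 20.4 m
Total distance = 28.1 m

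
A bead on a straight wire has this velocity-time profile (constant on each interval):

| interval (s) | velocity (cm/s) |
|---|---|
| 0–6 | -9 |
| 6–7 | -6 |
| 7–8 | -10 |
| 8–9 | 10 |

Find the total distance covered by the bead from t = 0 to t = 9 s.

Distance (not displacement) is the total path length: add the absolute areas under v-t.
0–6 s: |-9| × 6 = 54 cm
6–7 s: |-6| × 1 = 6 cm
7–8 s: |-10| × 1 = 10 cm
8–9 s: |10| × 1 = 10 cm
Total distance = 80 cm

80 cm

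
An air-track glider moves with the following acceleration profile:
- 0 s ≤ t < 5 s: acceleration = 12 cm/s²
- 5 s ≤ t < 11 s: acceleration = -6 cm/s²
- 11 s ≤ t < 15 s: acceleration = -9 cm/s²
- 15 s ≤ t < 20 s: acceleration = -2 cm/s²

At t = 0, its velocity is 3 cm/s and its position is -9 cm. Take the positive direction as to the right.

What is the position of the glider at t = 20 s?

On each constant-a segment, Δv = aΔt and Δx = v₀Δt + ½aΔt²; chain segment to segment.
0–5 s: v starts 3 cm/s; Δx = 3·5 + ½·12·5² = 165 cm; v ends 63 cm/s.
5–11 s: v starts 63 cm/s; Δx = 63·6 + ½·-6·6² = 270 cm; v ends 27 cm/s.
11–15 s: v starts 27 cm/s; Δx = 27·4 + ½·-9·4² = 36 cm; v ends -9 cm/s.
15–20 s: v starts -9 cm/s; Δx = -9·5 + ½·-2·5² = -70 cm; v ends -19 cm/s.
x(20) = -9 + Σ Δx = 392 cm.

392 cm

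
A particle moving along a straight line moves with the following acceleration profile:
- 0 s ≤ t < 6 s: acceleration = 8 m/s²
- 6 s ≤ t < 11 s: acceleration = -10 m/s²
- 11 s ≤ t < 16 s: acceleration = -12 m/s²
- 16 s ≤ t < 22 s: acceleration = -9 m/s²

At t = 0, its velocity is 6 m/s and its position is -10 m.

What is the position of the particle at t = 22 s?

-313 m

On each constant-a segment, Δv = aΔt and Δx = v₀Δt + ½aΔt²; chain segment to segment.
0–6 s: v starts 6 m/s; Δx = 6·6 + ½·8·6² = 180 m; v ends 54 m/s.
6–11 s: v starts 54 m/s; Δx = 54·5 + ½·-10·5² = 145 m; v ends 4 m/s.
11–16 s: v starts 4 m/s; Δx = 4·5 + ½·-12·5² = -130 m; v ends -56 m/s.
16–22 s: v starts -56 m/s; Δx = -56·6 + ½·-9·6² = -498 m; v ends -110 m/s.
x(22) = -10 + Σ Δx = -313 m.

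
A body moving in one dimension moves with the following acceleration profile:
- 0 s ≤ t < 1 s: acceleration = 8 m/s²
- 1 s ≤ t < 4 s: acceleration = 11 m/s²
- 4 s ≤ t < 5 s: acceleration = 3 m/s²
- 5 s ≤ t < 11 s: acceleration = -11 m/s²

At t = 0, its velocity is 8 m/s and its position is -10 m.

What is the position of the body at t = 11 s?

On each constant-a segment, Δv = aΔt and Δx = v₀Δt + ½aΔt²; chain segment to segment.
0–1 s: v starts 8 m/s; Δx = 8·1 + ½·8·1² = 12 m; v ends 16 m/s.
1–4 s: v starts 16 m/s; Δx = 16·3 + ½·11·3² = 97.5 m; v ends 49 m/s.
4–5 s: v starts 49 m/s; Δx = 49·1 + ½·3·1² = 50.5 m; v ends 52 m/s.
5–11 s: v starts 52 m/s; Δx = 52·6 + ½·-11·6² = 114 m; v ends -14 m/s.
x(11) = -10 + Σ Δx = 264 m.

264 m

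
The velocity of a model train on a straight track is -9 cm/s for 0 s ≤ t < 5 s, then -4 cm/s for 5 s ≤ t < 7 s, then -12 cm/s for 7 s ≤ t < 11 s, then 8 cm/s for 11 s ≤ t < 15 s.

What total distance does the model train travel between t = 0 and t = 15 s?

Total distance travelled is ∫|v| dt — sum the magnitudes of each area piece.
0–5 s: |-9| × 5 = 45 cm
5–7 s: |-4| × 2 = 8 cm
7–11 s: |-12| × 4 = 48 cm
11–15 s: |8| × 4 = 32 cm
Total distance = 133 cm

133 cm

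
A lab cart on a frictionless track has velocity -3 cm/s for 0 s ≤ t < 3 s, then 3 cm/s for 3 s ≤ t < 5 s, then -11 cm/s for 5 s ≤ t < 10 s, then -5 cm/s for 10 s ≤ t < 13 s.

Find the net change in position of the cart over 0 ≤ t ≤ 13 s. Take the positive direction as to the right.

-73 cm

Displacement is the signed area under the v-t curve.
0–3 s: -3 × 3 = -9 cm
3–5 s: 3 × 2 = 6 cm
5–10 s: -11 × 5 = -55 cm
10–13 s: -5 × 3 = -15 cm
Net displacement = -73 cm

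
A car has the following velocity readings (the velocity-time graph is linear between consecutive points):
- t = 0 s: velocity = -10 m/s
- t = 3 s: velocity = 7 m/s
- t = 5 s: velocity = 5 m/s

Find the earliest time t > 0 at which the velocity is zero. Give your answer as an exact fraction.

v changes sign on 0–3 s (from -10 to 7); the graph is linear there, so v = 0 at t = 0 + (10)·(3 − 0)/(7 − -10) = 30/17 s.

t = 30/17 s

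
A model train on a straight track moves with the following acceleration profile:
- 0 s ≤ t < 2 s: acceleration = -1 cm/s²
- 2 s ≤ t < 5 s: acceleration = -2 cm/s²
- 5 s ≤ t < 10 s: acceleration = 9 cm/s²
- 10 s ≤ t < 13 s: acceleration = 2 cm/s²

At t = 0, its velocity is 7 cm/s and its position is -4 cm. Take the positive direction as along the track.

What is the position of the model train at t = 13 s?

262.5 cm

On each constant-a segment, Δv = aΔt and Δx = v₀Δt + ½aΔt²; chain segment to segment.
0–2 s: v starts 7 cm/s; Δx = 7·2 + ½·-1·2² = 12 cm; v ends 5 cm/s.
2–5 s: v starts 5 cm/s; Δx = 5·3 + ½·-2·3² = 6 cm; v ends -1 cm/s.
5–10 s: v starts -1 cm/s; Δx = -1·5 + ½·9·5² = 107.5 cm; v ends 44 cm/s.
10–13 s: v starts 44 cm/s; Δx = 44·3 + ½·2·3² = 141 cm; v ends 50 cm/s.
x(13) = -4 + Σ Δx = 262.5 cm.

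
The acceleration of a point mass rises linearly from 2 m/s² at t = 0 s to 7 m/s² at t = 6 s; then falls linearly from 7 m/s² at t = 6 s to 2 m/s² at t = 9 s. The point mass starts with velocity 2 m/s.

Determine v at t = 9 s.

Δv equals the area under the a-t graph; then v = v₀ + Δv.
0–6 s: ½(2 + 7)(6) = 27 m/s
6–9 s: ½(7 + 2)(3) = 13.5 m/s
Δv = 40.5 m/s, so v(9) = 2 + (40.5) = 42.5 m/s.

42.5 m/s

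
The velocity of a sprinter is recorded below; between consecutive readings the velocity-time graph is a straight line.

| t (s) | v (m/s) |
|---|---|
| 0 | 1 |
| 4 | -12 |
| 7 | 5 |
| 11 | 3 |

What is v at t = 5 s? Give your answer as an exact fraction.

-19/3 m/s

On 4–7 s the graph is linear from -12 to 5 m/s: v(5) = -12 + (5 − -12)·(5 − 4)/(7 − 4) = -19/3 m/s.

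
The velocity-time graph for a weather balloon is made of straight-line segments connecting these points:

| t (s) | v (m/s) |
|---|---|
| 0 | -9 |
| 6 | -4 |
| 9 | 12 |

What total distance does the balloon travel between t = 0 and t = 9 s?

54 m

Distance (not displacement) is the total path length: add the absolute areas under v-t.
0–6 s: |½(-9 + -4)(6)| = 39 m
6–9 s: v = 0 at t = 6.75 s; triangle areas 1.5 + 13.5 = 15 m
Total distance = 54 m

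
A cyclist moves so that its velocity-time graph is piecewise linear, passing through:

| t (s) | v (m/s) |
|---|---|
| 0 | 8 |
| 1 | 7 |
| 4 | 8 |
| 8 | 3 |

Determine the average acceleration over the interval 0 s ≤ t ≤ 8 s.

-0.625 m/s²

Average acceleration = Δv/Δt = (3 − 8)/(8 − 0) = -0.625 m/s².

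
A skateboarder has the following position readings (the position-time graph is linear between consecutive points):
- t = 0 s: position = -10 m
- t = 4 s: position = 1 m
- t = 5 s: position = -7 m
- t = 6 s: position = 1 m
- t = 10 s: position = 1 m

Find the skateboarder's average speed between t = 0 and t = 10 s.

Average speed = (total path length)/(elapsed time); on a piecewise-linear x-t graph the path length is Σ|Δx|.
0–4 s: |Δx| = |1 − -10| = 11 m
4–5 s: |Δx| = |-7 − 1| = 8 m
5–6 s: |Δx| = |1 − -7| = 8 m
6–10 s: |Δx| = |1 − 1| = 0 m
Total path = 27 m; average speed = 27/10 = 2.7 m/s.

2.7 m/s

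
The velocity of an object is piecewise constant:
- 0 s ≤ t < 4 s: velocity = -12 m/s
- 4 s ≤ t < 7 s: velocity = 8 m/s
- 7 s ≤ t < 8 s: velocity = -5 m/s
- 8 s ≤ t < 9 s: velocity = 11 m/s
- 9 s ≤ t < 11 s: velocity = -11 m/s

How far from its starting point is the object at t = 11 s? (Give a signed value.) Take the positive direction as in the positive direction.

Net displacement equals the area under the velocity-time graph (areas below the axis count negative).
0–4 s: -12 × 4 = -48 m
4–7 s: 8 × 3 = 24 m
7–8 s: -5 × 1 = -5 m
8–9 s: 11 × 1 = 11 m
9–11 s: -11 × 2 = -22 m
Net displacement = -40 m

-40 m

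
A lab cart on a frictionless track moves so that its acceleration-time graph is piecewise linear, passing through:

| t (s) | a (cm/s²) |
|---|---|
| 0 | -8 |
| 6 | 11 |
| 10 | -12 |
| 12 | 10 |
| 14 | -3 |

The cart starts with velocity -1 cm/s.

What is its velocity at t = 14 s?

Δv equals the area under the a-t graph; then v = v₀ + Δv.
0–6 s: ½(-8 + 11)(6) = 9 cm/s
6–10 s: ½(11 + -12)(4) = -2 cm/s
10–12 s: ½(-12 + 10)(2) = -2 cm/s
12–14 s: ½(10 + -3)(2) = 7 cm/s
Δv = 12 cm/s, so v(14) = -1 + (12) = 11 cm/s.

11 cm/s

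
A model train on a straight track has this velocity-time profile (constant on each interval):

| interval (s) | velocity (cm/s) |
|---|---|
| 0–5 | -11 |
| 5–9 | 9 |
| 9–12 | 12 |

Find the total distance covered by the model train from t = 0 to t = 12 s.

127 cm

Total distance travelled is ∫|v| dt — sum the magnitudes of each area piece.
0–5 s: |-11| × 5 = 55 cm
5–9 s: |9| × 4 = 36 cm
9–12 s: |12| × 3 = 36 cm
Total distance = 127 cm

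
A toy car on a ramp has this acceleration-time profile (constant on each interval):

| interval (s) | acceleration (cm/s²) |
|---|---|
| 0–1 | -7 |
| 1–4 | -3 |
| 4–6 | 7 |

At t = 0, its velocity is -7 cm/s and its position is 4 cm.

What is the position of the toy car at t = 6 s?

-94 cm

On each constant-a segment, Δv = aΔt and Δx = v₀Δt + ½aΔt²; chain segment to segment.
0–1 s: v starts -7 cm/s; Δx = -7·1 + ½·-7·1² = -10.5 cm; v ends -14 cm/s.
1–4 s: v starts -14 cm/s; Δx = -14·3 + ½·-3·3² = -55.5 cm; v ends -23 cm/s.
4–6 s: v starts -23 cm/s; Δx = -23·2 + ½·7·2² = -32 cm; v ends -9 cm/s.
x(6) = 4 + Σ Δx = -94 cm.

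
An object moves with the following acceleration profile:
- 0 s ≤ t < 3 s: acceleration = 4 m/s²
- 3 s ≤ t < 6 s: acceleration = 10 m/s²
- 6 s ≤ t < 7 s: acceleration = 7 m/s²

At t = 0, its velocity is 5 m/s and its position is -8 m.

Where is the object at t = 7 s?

171.5 m

On each constant-a segment, Δv = aΔt and Δx = v₀Δt + ½aΔt²; chain segment to segment.
0–3 s: v starts 5 m/s; Δx = 5·3 + ½·4·3² = 33 m; v ends 17 m/s.
3–6 s: v starts 17 m/s; Δx = 17·3 + ½·10·3² = 96 m; v ends 47 m/s.
6–7 s: v starts 47 m/s; Δx = 47·1 + ½·7·1² = 50.5 m; v ends 54 m/s.
x(7) = -8 + Σ Δx = 171.5 m.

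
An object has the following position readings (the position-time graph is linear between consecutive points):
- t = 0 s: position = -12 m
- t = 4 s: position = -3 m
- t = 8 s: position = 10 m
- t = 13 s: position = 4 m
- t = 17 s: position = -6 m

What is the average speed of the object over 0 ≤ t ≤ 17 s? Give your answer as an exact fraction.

Average speed = (total path length)/(elapsed time); on a piecewise-linear x-t graph the path length is Σ|Δx|.
0–4 s: |Δx| = |-3 − -12| = 9 m
4–8 s: |Δx| = |10 − -3| = 13 m
8–13 s: |Δx| = |4 − 10| = 6 m
13–17 s: |Δx| = |-6 − 4| = 10 m
Total path = 38 m; average speed = 38/17 = 38/17 m/s.

38/17 m/s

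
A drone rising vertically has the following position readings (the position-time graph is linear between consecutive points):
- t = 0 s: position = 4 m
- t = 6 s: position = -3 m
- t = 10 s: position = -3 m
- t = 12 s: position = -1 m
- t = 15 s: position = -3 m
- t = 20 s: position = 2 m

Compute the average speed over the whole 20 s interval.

Average speed = (total path length)/(elapsed time); on a piecewise-linear x-t graph the path length is Σ|Δx|.
0–6 s: |Δx| = |-3 − 4| = 7 m
6–10 s: |Δx| = |-3 − -3| = 0 m
10–12 s: |Δx| = |-1 − -3| = 2 m
12–15 s: |Δx| = |-3 − -1| = 2 m
15–20 s: |Δx| = |2 − -3| = 5 m
Total path = 16 m; average speed = 16/20 = 0.8 m/s.

0.8 m/s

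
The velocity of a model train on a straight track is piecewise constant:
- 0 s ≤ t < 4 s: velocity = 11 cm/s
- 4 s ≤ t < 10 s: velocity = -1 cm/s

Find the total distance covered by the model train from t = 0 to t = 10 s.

50 cm

Total distance travelled is ∫|v| dt — sum the magnitudes of each area piece.
0–4 s: |11| × 4 = 44 cm
4–10 s: |-1| × 6 = 6 cm
Total distance = 50 cm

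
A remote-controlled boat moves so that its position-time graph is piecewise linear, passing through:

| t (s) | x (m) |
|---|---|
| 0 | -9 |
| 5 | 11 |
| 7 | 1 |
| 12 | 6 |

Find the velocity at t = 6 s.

-5 m/s

Velocity is the slope of the x-t graph on 5–7 s: (1 − 11)/(7 − 5) = -5 m/s.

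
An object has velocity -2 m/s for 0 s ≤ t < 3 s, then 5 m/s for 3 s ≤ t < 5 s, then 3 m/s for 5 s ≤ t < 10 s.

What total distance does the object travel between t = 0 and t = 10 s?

Distance (not displacement) is the total path length: add the absolute areas under v-t.
0–3 s: |-2| × 3 = 6 m
3–5 s: |5| × 2 = 10 m
5–10 s: |3| × 5 = 15 m
Total distance = 31 m

31 m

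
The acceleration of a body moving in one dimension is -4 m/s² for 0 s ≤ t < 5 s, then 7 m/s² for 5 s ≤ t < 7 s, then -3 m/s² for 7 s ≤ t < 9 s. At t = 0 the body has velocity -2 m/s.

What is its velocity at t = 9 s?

Δv equals the area under the a-t graph; then v = v₀ + Δv.
0–5 s: -4 × 5 = -20 m/s
5–7 s: 7 × 2 = 14 m/s
7–9 s: -3 × 2 = -6 m/s
Δv = -12 m/s, so v(9) = -2 + (-12) = -14 m/s.

-14 m/s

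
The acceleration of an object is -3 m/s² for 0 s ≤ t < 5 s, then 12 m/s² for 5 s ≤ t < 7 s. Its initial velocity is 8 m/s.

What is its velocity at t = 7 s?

Δv equals the area under the a-t graph; then v = v₀ + Δv.
0–5 s: -3 × 5 = -15 m/s
5–7 s: 12 × 2 = 24 m/s
Δv = 9 m/s, so v(7) = 8 + (9) = 17 m/s.

17 m/s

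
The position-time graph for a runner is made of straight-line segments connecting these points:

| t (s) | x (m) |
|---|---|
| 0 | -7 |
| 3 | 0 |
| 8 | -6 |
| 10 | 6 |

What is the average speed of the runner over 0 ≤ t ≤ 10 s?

2.5 m/s

Average speed = (total path length)/(elapsed time); on a piecewise-linear x-t graph the path length is Σ|Δx|.
0–3 s: |Δx| = |0 − -7| = 7 m
3–8 s: |Δx| = |-6 − 0| = 6 m
8–10 s: |Δx| = |6 − -6| = 12 m
Total path = 25 m; average speed = 25/10 = 2.5 m/s.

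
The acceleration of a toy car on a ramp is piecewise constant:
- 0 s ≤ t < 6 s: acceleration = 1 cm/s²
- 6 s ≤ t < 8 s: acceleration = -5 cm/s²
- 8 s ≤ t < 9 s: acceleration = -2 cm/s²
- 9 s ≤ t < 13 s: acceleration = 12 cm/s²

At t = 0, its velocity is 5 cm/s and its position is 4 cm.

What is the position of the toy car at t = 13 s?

156 cm

On each constant-a segment, Δv = aΔt and Δx = v₀Δt + ½aΔt²; chain segment to segment.
0–6 s: v starts 5 cm/s; Δx = 5·6 + ½·1·6² = 48 cm; v ends 11 cm/s.
6–8 s: v starts 11 cm/s; Δx = 11·2 + ½·-5·2² = 12 cm; v ends 1 cm/s.
8–9 s: v starts 1 cm/s; Δx = 1·1 + ½·-2·1² = 0 cm; v ends -1 cm/s.
9–13 s: v starts -1 cm/s; Δx = -1·4 + ½·12·4² = 92 cm; v ends 47 cm/s.
x(13) = 4 + Σ Δx = 156 cm.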